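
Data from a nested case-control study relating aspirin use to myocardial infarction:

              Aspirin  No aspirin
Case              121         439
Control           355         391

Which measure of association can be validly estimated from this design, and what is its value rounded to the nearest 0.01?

Reading the table with exposure as columns: a = 121 (Aspirin, case), b = 355 (Aspirin, non-case), c = 439 (No aspirin, case), d = 391.
This is a nested case-control study: participants were sampled on outcome status, so risks in the source population cannot be estimated directly — relative risk is not valid here. The odds ratio is the appropriate measure.
OR = (a·d)/(b·c) = (121 × 391) / (355 × 439) = 47311 / 155845 = 0.30358

0.30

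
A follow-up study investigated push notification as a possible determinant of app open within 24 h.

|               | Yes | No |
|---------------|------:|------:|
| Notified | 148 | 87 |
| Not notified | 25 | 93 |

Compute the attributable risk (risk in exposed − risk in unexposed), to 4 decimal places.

Cells: a = 148, b = 87, c = 25, d = 93.
Risk in exposed = 148/235 = 0.629787; risk in unexposed = 25/118 = 0.211864.
Risk difference = 0.629787 − 0.211864 = 0.417923

0.4179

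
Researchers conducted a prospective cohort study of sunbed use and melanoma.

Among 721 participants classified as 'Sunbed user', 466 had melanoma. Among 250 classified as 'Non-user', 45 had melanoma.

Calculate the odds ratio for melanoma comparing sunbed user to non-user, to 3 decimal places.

8.325

From the description: a = 466, b = 255, c = 45, d = 205.
OR = (a·d)/(b·c) = (466 × 205) / (255 × 45) = 95530 / 11475 = 8.32505
The odds of melanoma are about 8.33 times as high in the sunbed user group.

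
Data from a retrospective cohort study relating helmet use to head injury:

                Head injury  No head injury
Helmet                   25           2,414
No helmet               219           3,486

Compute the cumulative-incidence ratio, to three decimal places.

0.173

Cells: a = 25, b = 2414, c = 219, d = 3486.
Risk in exposed = 25/2439 = 0.01025; risk in unexposed = 219/3705 = 0.05911.
RR = 0.01025 / 0.05911 = 0.17341
The risk is 83% lower among the exposed than among the unexposed.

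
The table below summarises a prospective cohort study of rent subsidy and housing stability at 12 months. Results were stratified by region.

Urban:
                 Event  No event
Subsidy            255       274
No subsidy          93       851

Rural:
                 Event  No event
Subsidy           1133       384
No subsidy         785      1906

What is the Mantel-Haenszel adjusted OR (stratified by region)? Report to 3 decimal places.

7.427

OR_MH = Σ(aᵢdᵢ/nᵢ) / Σ(bᵢcᵢ/nᵢ), where nᵢ is the stratum total.
Stratum 1 (Urban): n = 1473; a·d/n = 255·851/1473 = 147.3218; b·c/n = 274·93/1473 = 17.2994
Stratum 2 (Rural): n = 4208; a·d/n = 1133·1906/4208 = 513.1887; b·c/n = 384·785/4208 = 71.6350
OR_MH = (147.3218 + 513.1887) / (17.2994 + 71.6350) = 660.5105 / 88.9344 = 7.42694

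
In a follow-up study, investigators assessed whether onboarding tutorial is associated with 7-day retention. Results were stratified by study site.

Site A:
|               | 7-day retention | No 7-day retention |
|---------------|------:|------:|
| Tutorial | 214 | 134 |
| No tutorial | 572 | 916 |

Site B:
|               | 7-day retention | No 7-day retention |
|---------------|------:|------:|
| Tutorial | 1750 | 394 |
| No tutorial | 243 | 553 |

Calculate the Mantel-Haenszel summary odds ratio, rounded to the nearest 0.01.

5.87

OR_MH = Σ(aᵢdᵢ/nᵢ) / Σ(bᵢcᵢ/nᵢ), where nᵢ is the stratum total.
Stratum 1 (Site A): n = 1836; a·d/n = 214·916/1836 = 106.7669; b·c/n = 134·572/1836 = 41.7473
Stratum 2 (Site B): n = 2940; a·d/n = 1750·553/2940 = 329.1667; b·c/n = 394·243/2940 = 32.5653
OR_MH = (106.7669 + 329.1667) / (41.7473 + 32.5653) = 435.9336 / 74.3126 = 5.86621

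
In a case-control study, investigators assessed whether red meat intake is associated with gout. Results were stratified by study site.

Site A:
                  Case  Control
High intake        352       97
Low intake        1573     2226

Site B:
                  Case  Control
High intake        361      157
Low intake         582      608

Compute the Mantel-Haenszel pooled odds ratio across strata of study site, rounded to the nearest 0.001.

OR_MH = Σ(aᵢdᵢ/nᵢ) / Σ(bᵢcᵢ/nᵢ), where nᵢ is the stratum total.
Stratum 1 (Site A): n = 4248; a·d/n = 352·2226/4248 = 184.4520; b·c/n = 97·1573/4248 = 35.9183
Stratum 2 (Site B): n = 1708; a·d/n = 361·608/1708 = 128.5059; b·c/n = 157·582/1708 = 53.4977
OR_MH = (184.4520 + 128.5059) / (35.9183 + 53.4977) = 312.9578 / 89.4160 = 3.50002

3.500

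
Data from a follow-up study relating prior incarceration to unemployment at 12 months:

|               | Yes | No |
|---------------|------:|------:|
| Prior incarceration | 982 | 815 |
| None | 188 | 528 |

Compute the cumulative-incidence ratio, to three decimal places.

Cells: a = 982, b = 815, c = 188, d = 528.
Risk in exposed = 982/1797 = 0.54647; risk in unexposed = 188/716 = 0.26257.
RR = 0.54647 / 0.26257 = 2.08122
The risk among the exposed is 2.08 times that among the unexposed.

2.081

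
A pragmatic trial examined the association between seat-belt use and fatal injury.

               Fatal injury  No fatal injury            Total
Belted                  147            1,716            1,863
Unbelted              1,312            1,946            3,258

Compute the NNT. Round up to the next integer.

Risk in treated group = 147/1863 = 0.07890; risk in control = 1312/3258 = 0.40270.
Absolute risk reduction = 0.40270 − 0.07890 = 0.32380
NNT = 1 / ARR = 1 / 0.32380 = 3.088 → round up → 4

4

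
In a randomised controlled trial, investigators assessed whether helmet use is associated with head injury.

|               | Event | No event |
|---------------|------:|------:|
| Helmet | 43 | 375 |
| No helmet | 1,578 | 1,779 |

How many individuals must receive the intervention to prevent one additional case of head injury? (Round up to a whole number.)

3

Risk in treated group = 43/418 = 0.10287; risk in control = 1578/3357 = 0.47006.
Absolute risk reduction = 0.47006 − 0.10287 = 0.36719
NNT = 1 / ARR = 1 / 0.36719 = 2.723 → round up → 3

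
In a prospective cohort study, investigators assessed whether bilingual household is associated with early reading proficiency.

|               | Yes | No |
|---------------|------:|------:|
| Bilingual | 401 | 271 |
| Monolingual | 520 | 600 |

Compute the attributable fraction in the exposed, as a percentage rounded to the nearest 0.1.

22.2

Cells: a = 401, b = 271, c = 520, d = 600.
Risk in exposed = 401/672 = 0.59673; risk in unexposed = 520/1120 = 0.46429.
RR = 0.59673/0.46429 = 1.28526
AR% = (RR − 1)/RR × 100 = (1.28526 − 1)/1.28526 × 100 = 22.1945%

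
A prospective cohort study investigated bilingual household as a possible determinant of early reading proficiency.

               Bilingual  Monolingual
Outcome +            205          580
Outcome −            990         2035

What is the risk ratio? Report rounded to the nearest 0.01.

Reading the table with exposure as columns: a = 205 (Bilingual, case), b = 990 (Bilingual, non-case), c = 580 (Monolingual, case), d = 2035.
Risk in exposed = 205/1195 = 0.17155; risk in unexposed = 580/2615 = 0.22180.
RR = 0.17155 / 0.22180 = 0.77345
The risk is 23% lower among the exposed than among the unexposed.

0.77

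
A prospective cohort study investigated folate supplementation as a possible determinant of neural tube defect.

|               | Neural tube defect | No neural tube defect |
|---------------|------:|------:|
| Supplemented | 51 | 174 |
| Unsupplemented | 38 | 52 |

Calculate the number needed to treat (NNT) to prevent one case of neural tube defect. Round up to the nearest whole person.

6

Risk in treated group = 51/225 = 0.22667; risk in control = 38/90 = 0.42222.
Absolute risk reduction = 0.42222 − 0.22667 = 0.19556
NNT = 1 / ARR = 1 / 0.19556 = 5.114 → round up → 6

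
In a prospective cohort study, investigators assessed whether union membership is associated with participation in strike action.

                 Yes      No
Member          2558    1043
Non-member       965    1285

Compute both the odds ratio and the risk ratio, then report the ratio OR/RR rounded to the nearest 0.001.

1.972

Cells: a = 2558, b = 1043, c = 965, d = 1285.
OR = (2558·1285)/(1043·965) = 3287030/1006495 = 3.26582
Risk in exposed = 2558/3601 = 0.71036; risk in unexposed = 965/2250 = 0.42889; RR = 1.65628
OR/RR = 3.26582 / 1.65628 = 1.97178
The outcome is not rare, so the OR lies further from 1 than the RR.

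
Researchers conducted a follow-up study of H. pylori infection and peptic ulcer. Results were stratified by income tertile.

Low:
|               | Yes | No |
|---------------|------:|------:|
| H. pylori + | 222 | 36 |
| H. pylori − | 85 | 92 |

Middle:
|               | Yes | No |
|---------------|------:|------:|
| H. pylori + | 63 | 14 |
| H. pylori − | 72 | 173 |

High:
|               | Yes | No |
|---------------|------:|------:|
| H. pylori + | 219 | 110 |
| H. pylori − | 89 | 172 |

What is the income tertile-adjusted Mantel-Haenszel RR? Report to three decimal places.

2.005

RR_MH = Σ(aᵢ·n₀ᵢ/nᵢ) / Σ(cᵢ·n₁ᵢ/nᵢ), with n₁ᵢ = aᵢ+bᵢ (exposed), n₀ᵢ = cᵢ+dᵢ (unexposed), nᵢ = n₁ᵢ+n₀ᵢ.
Stratum 1 (Low): n₁ = 258, n₀ = 177, n = 435; a·n₀/n = 222·177/435 = 90.3310; c·n₁/n = 85·258/435 = 50.4138
Stratum 2 (Middle): n₁ = 77, n₀ = 245, n = 322; a·n₀/n = 63·245/322 = 47.9348; c·n₁/n = 72·77/322 = 17.2174
Stratum 3 (High): n₁ = 329, n₀ = 261, n = 590; a·n₀/n = 219·261/590 = 96.8797; c·n₁/n = 89·329/590 = 49.6288
RR_MH = (90.3310 + 47.9348 + 96.8797) / (50.4138 + 17.2174 + 49.6288) = 235.1455 / 117.2600 = 2.00533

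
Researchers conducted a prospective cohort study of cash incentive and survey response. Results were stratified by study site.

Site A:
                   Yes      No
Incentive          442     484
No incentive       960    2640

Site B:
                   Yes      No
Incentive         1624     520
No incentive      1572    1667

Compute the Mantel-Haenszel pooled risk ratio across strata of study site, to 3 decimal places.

RR_MH = Σ(aᵢ·n₀ᵢ/nᵢ) / Σ(cᵢ·n₁ᵢ/nᵢ), with n₁ᵢ = aᵢ+bᵢ (exposed), n₀ᵢ = cᵢ+dᵢ (unexposed), nᵢ = n₁ᵢ+n₀ᵢ.
Stratum 1 (Site A): n₁ = 926, n₀ = 3600, n = 4526; a·n₀/n = 442·3600/4526 = 351.5687; c·n₁/n = 960·926/4526 = 196.4118
Stratum 2 (Site B): n₁ = 2144, n₀ = 3239, n = 5383; a·n₀/n = 1624·3239/5383 = 977.1756; c·n₁/n = 1572·2144/5383 = 626.1133
RR_MH = (351.5687 + 977.1756) / (196.4118 + 626.1133) = 1328.7443 / 822.5252 = 1.61545

1.615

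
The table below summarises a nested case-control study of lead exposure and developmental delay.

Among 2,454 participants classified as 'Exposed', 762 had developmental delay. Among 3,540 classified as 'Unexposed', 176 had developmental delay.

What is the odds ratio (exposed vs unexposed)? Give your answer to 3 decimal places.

8.608

From the description: a = 762, b = 1692, c = 176, d = 3364.
OR = (a·d)/(b·c) = (762 × 3364) / (1692 × 176) = 2563368 / 297792 = 8.60791
The odds of developmental delay are about 8.61 times as high in the exposed group.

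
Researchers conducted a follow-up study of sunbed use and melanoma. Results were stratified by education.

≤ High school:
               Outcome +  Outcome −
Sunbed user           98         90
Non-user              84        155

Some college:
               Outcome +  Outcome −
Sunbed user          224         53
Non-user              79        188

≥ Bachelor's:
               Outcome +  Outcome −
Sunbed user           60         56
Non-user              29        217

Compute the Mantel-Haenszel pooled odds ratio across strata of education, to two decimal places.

OR_MH = Σ(aᵢdᵢ/nᵢ) / Σ(bᵢcᵢ/nᵢ), where nᵢ is the stratum total.
Stratum 1 (≤ High school): n = 427; a·d/n = 98·155/427 = 35.5738; b·c/n = 90·84/427 = 17.7049
Stratum 2 (Some college): n = 544; a·d/n = 224·188/544 = 77.4118; b·c/n = 53·79/544 = 7.6967
Stratum 3 (≥ Bachelor's): n = 362; a·d/n = 60·217/362 = 35.9669; b·c/n = 56·29/362 = 4.4862
OR_MH = (35.5738 + 77.4118 + 35.9669) / (17.7049 + 7.6967 + 4.4862) = 148.9524 / 29.8878 = 4.98372

4.98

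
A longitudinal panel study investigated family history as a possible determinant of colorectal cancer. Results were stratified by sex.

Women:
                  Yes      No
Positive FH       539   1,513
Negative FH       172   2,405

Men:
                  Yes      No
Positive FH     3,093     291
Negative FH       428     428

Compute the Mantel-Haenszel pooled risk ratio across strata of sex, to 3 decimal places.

RR_MH = Σ(aᵢ·n₀ᵢ/nᵢ) / Σ(cᵢ·n₁ᵢ/nᵢ), with n₁ᵢ = aᵢ+bᵢ (exposed), n₀ᵢ = cᵢ+dᵢ (unexposed), nᵢ = n₁ᵢ+n₀ᵢ.
Stratum 1 (Women): n₁ = 2052, n₀ = 2577, n = 4629; a·n₀/n = 539·2577/4629 = 300.0655; c·n₁/n = 172·2052/4629 = 76.2463
Stratum 2 (Men): n₁ = 3384, n₀ = 856, n = 4240; a·n₀/n = 3093·856/4240 = 624.4358; c·n₁/n = 428·3384/4240 = 341.5925
RR_MH = (300.0655 + 624.4358) / (76.2463 + 341.5925) = 924.5013 / 417.8387 = 2.21258

2.213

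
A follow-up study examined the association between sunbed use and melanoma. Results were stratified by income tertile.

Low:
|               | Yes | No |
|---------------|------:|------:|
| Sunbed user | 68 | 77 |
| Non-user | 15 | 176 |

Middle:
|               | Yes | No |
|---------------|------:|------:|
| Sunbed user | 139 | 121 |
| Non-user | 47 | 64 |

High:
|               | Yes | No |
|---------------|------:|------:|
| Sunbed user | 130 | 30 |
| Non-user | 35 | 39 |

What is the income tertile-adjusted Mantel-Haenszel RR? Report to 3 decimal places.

1.916

RR_MH = Σ(aᵢ·n₀ᵢ/nᵢ) / Σ(cᵢ·n₁ᵢ/nᵢ), with n₁ᵢ = aᵢ+bᵢ (exposed), n₀ᵢ = cᵢ+dᵢ (unexposed), nᵢ = n₁ᵢ+n₀ᵢ.
Stratum 1 (Low): n₁ = 145, n₀ = 191, n = 336; a·n₀/n = 68·191/336 = 38.6548; c·n₁/n = 15·145/336 = 6.4732
Stratum 2 (Middle): n₁ = 260, n₀ = 111, n = 371; a·n₀/n = 139·111/371 = 41.5876; c·n₁/n = 47·260/371 = 32.9380
Stratum 3 (High): n₁ = 160, n₀ = 74, n = 234; a·n₀/n = 130·74/234 = 41.1111; c·n₁/n = 35·160/234 = 23.9316
RR_MH = (38.6548 + 41.5876 + 41.1111) / (6.4732 + 32.9380 + 23.9316) = 121.3535 / 63.3428 = 1.91582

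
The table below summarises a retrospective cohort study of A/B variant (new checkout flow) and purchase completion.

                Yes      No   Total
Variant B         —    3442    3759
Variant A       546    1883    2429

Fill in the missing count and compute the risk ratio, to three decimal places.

The missing cell is in the exposed row: 3759 − 3442 = 317.
So a = 317, b = 3442, c = 546, d = 1883.
RR = [a/(a+b)] / [c/(c+d)] = (317/3759) / (546/2429) = 0.08433/0.22478 = 0.37516

0.375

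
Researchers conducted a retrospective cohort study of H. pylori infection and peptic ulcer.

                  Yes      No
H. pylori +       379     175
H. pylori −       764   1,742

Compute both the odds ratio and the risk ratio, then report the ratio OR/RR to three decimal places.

2.201

Cells: a = 379, b = 175, c = 764, d = 1742.
OR = (379·1742)/(175·764) = 660218/133700 = 4.93806
Risk in exposed = 379/554 = 0.68412; risk in unexposed = 764/2506 = 0.30487; RR = 2.24397
OR/RR = 4.93806 / 2.24397 = 2.20059
The outcome is not rare, so the OR lies further from 1 than the RR.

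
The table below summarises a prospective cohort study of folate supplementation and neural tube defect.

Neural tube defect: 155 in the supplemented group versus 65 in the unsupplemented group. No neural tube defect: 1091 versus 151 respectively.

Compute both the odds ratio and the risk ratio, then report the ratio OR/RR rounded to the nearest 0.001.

0.798

From the description: a = 155, b = 1091, c = 65, d = 151.
OR = (155·151)/(1091·65) = 23405/70915 = 0.33004
Risk in exposed = 155/1246 = 0.12440; risk in unexposed = 65/216 = 0.30093; RR = 0.41338
OR/RR = 0.33004 / 0.41338 = 0.79839
The outcome is not rare, so the OR lies further from 1 than the RR.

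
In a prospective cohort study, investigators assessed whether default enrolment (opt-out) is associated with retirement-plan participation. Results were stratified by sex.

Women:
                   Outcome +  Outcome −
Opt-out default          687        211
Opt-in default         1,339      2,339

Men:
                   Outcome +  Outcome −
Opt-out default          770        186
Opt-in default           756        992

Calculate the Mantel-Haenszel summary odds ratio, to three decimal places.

5.571

OR_MH = Σ(aᵢdᵢ/nᵢ) / Σ(bᵢcᵢ/nᵢ), where nᵢ is the stratum total.
Stratum 1 (Women): n = 4576; a·d/n = 687·2339/4576 = 351.1567; b·c/n = 211·1339/4576 = 61.7415
Stratum 2 (Men): n = 2704; a·d/n = 770·992/2704 = 282.4852; b·c/n = 186·756/2704 = 52.0030
OR_MH = (351.1567 + 282.4852) / (61.7415 + 52.0030) = 633.6419 / 113.7444 = 5.57075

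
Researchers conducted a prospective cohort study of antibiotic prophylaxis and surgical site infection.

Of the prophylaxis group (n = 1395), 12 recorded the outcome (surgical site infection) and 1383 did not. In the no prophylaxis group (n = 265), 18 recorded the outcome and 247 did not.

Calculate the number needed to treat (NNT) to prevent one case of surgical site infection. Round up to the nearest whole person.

Risk in treated group = 12/1395 = 0.00860; risk in control = 18/265 = 0.06792.
Absolute risk reduction = 0.06792 − 0.00860 = 0.05932
NNT = 1 / ARR = 1 / 0.05932 = 16.857 → round up → 17

17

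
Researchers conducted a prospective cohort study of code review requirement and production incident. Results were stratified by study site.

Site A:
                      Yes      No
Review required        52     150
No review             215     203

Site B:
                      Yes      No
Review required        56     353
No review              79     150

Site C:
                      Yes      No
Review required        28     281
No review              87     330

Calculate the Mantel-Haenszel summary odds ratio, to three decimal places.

OR_MH = Σ(aᵢdᵢ/nᵢ) / Σ(bᵢcᵢ/nᵢ), where nᵢ is the stratum total.
Stratum 1 (Site A): n = 620; a·d/n = 52·203/620 = 17.0258; b·c/n = 150·215/620 = 52.0161
Stratum 2 (Site B): n = 638; a·d/n = 56·150/638 = 13.1661; b·c/n = 353·79/638 = 43.7100
Stratum 3 (Site C): n = 726; a·d/n = 28·330/726 = 12.7273; b·c/n = 281·87/726 = 33.6736
OR_MH = (17.0258 + 13.1661 + 12.7273) / (52.0161 + 43.7100 + 33.6736) = 42.9192 / 129.3997 = 0.33168

0.332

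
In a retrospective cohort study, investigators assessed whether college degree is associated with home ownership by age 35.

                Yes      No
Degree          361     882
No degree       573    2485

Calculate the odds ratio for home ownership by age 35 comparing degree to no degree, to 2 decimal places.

Cells: a = 361, b = 882, c = 573, d = 2485.
OR = (a·d)/(b·c) = (361 × 2485) / (882 × 573) = 897085 / 505386 = 1.77505
The odds of home ownership by age 35 are about 1.78 times as high in the degree group.

1.78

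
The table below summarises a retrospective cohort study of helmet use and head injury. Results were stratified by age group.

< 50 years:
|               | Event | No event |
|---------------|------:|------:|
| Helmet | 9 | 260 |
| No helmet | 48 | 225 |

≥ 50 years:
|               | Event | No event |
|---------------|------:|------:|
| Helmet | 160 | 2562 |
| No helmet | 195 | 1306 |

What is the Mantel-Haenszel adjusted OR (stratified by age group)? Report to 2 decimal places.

OR_MH = Σ(aᵢdᵢ/nᵢ) / Σ(bᵢcᵢ/nᵢ), where nᵢ is the stratum total.
Stratum 1 (< 50 years): n = 542; a·d/n = 9·225/542 = 3.7362; b·c/n = 260·48/542 = 23.0258
Stratum 2 (≥ 50 years): n = 4223; a·d/n = 160·1306/4223 = 49.4814; b·c/n = 2562·195/4223 = 118.3022
OR_MH = (3.7362 + 49.4814) / (23.0258 + 118.3022) = 53.2176 / 141.3280 = 0.37655

0.38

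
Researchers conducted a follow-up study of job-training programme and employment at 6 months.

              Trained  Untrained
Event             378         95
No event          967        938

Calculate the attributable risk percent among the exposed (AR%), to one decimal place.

67.3

Reading the table with exposure as columns: a = 378 (Trained, case), b = 967 (Trained, non-case), c = 95 (Untrained, case), d = 938.
Risk in exposed = 378/1345 = 0.28104; risk in unexposed = 95/1033 = 0.09197.
RR = 0.28104/0.09197 = 3.05595
AR% = (RR − 1)/RR × 100 = (3.05595 − 1)/3.05595 × 100 = 67.2770%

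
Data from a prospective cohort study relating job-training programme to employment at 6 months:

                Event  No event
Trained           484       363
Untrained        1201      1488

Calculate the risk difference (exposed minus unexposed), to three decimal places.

0.125

Cells: a = 484, b = 363, c = 1201, d = 1488.
Risk in exposed = 484/847 = 0.571429; risk in unexposed = 1201/2689 = 0.446634.
Risk difference = 0.571429 − 0.446634 = 0.124794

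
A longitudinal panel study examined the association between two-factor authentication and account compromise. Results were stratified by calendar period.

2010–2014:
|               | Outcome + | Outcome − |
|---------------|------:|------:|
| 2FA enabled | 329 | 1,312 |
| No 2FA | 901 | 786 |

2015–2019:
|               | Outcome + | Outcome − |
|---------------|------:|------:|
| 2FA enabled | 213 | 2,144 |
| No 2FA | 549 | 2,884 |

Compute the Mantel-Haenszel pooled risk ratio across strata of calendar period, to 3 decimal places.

0.439

RR_MH = Σ(aᵢ·n₀ᵢ/nᵢ) / Σ(cᵢ·n₁ᵢ/nᵢ), with n₁ᵢ = aᵢ+bᵢ (exposed), n₀ᵢ = cᵢ+dᵢ (unexposed), nᵢ = n₁ᵢ+n₀ᵢ.
Stratum 1 (2010–2014): n₁ = 1641, n₀ = 1687, n = 3328; a·n₀/n = 329·1687/3328 = 166.7737; c·n₁/n = 901·1641/3328 = 444.2731
Stratum 2 (2015–2019): n₁ = 2357, n₀ = 3433, n = 5790; a·n₀/n = 213·3433/5790 = 126.2917; c·n₁/n = 549·2357/5790 = 223.4876
RR_MH = (166.7737 + 126.2917) / (444.2731 + 223.4876) = 293.0654 / 667.7607 = 0.43888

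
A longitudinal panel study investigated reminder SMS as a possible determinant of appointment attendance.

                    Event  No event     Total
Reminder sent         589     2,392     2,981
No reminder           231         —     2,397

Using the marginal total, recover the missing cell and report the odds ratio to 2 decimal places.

2.31

The missing cell is in the unexposed row: 2397 − 231 = 2166.
So a = 589, b = 2392, c = 231, d = 2166.
OR = (a·d)/(b·c) = (589 × 2166) / (2392 × 231) = 1275774 / 552552 = 2.30888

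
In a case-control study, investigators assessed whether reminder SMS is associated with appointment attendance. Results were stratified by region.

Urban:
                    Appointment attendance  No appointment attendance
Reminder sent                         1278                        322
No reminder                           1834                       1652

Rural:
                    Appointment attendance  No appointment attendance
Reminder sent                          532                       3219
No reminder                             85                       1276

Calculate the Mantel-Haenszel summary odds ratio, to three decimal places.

OR_MH = Σ(aᵢdᵢ/nᵢ) / Σ(bᵢcᵢ/nᵢ), where nᵢ is the stratum total.
Stratum 1 (Urban): n = 5086; a·d/n = 1278·1652/5086 = 415.1113; b·c/n = 322·1834/5086 = 116.1125
Stratum 2 (Rural): n = 5112; a·d/n = 532·1276/5112 = 132.7919; b·c/n = 3219·85/5112 = 53.5241
OR_MH = (415.1113 + 132.7919) / (116.1125 + 53.5241) = 547.9031 / 169.6365 = 3.22987

3.230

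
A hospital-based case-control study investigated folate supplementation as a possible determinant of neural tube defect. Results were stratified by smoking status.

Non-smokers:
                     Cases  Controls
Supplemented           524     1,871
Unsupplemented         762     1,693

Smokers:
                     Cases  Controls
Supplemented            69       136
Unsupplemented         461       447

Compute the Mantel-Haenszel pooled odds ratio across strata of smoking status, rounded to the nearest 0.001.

0.601

OR_MH = Σ(aᵢdᵢ/nᵢ) / Σ(bᵢcᵢ/nᵢ), where nᵢ is the stratum total.
Stratum 1 (Non-smokers): n = 4850; a·d/n = 524·1693/4850 = 182.9138; b·c/n = 1871·762/4850 = 293.9592
Stratum 2 (Smokers): n = 1113; a·d/n = 69·447/1113 = 27.7116; b·c/n = 136·461/1113 = 56.3306
OR_MH = (182.9138 + 27.7116) / (293.9592 + 56.3306) = 210.6254 / 350.2898 = 0.60129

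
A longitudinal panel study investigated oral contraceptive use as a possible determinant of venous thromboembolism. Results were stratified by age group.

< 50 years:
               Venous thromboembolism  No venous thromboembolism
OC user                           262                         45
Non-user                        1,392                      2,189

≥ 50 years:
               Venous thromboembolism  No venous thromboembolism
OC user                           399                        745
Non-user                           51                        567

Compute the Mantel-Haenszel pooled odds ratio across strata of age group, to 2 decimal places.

7.32

OR_MH = Σ(aᵢdᵢ/nᵢ) / Σ(bᵢcᵢ/nᵢ), where nᵢ is the stratum total.
Stratum 1 (< 50 years): n = 3888; a·d/n = 262·2189/3888 = 147.5098; b·c/n = 45·1392/3888 = 16.1111
Stratum 2 (≥ 50 years): n = 1762; a·d/n = 399·567/1762 = 128.3956; b·c/n = 745·51/1762 = 21.5636
OR_MH = (147.5098 + 128.3956) / (16.1111 + 21.5636) = 275.9053 / 37.6747 = 7.32336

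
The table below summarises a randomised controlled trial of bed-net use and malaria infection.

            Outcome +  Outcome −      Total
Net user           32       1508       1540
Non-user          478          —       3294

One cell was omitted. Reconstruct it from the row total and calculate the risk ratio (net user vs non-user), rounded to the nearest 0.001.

The missing cell is in the unexposed row: 3294 − 478 = 2816.
So a = 32, b = 1508, c = 478, d = 2816.
RR = [a/(a+b)] / [c/(c+d)] = (32/1540) / (478/3294) = 0.02078/0.14511 = 0.14319

0.143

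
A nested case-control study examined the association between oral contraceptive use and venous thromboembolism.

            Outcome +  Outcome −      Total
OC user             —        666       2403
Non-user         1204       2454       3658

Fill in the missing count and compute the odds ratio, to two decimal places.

5.32

The missing cell is in the exposed row: 2403 − 666 = 1737.
So a = 1737, b = 666, c = 1204, d = 2454.
OR = (a·d)/(b·c) = (1737 × 2454) / (666 × 1204) = 4262598 / 801864 = 5.31586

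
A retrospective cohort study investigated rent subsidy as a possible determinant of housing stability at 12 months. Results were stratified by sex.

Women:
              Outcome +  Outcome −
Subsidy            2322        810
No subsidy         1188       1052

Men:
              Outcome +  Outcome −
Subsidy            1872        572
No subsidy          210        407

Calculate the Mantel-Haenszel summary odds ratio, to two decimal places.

3.22

OR_MH = Σ(aᵢdᵢ/nᵢ) / Σ(bᵢcᵢ/nᵢ), where nᵢ is the stratum total.
Stratum 1 (Women): n = 5372; a·d/n = 2322·1052/5372 = 454.7178; b·c/n = 810·1188/5372 = 179.1288
Stratum 2 (Men): n = 3061; a·d/n = 1872·407/3061 = 248.9069; b·c/n = 572·210/3061 = 39.2421
OR_MH = (454.7178 + 248.9069) / (179.1288 + 39.2421) = 703.6247 / 218.3709 = 3.22215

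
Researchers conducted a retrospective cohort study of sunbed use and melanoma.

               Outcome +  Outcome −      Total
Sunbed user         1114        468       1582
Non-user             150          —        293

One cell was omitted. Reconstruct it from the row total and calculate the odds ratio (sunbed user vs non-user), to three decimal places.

2.269

The missing cell is in the unexposed row: 293 − 150 = 143.
So a = 1114, b = 468, c = 150, d = 143.
OR = (a·d)/(b·c) = (1114 × 143) / (468 × 150) = 159302 / 70200 = 2.26926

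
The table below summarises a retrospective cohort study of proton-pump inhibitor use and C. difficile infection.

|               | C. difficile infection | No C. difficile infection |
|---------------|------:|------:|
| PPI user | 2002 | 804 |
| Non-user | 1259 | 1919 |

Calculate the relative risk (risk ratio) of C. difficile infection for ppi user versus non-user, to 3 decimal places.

Cells: a = 2002, b = 804, c = 1259, d = 1919.
Risk in exposed = 2002/2806 = 0.71347; risk in unexposed = 1259/3178 = 0.39616.
RR = 0.71347 / 0.39616 = 1.80096
The risk among the exposed is 1.80 times that among the unexposed.

1.801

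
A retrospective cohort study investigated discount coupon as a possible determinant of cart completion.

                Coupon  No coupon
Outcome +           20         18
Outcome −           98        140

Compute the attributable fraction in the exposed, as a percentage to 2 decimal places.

32.78

Reading the table with exposure as columns: a = 20 (Coupon, case), b = 98 (Coupon, non-case), c = 18 (No coupon, case), d = 140.
Risk in exposed = 20/118 = 0.16949; risk in unexposed = 18/158 = 0.11392.
RR = 0.16949/0.11392 = 1.48776
AR% = (RR − 1)/RR × 100 = (1.48776 − 1)/1.48776 × 100 = 32.7848%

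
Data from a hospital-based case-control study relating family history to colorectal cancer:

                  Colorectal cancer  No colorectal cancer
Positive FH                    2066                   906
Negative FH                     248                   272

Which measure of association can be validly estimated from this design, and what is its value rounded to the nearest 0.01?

2.50

Cells: a = 2066, b = 906, c = 248, d = 272.
This is a hospital-based case-control study: participants were sampled on outcome status, so risks in the source population cannot be estimated directly — relative risk is not valid here. The odds ratio is the appropriate measure.
OR = (a·d)/(b·c) = (2066 × 272) / (906 × 248) = 561952 / 224688 = 2.50103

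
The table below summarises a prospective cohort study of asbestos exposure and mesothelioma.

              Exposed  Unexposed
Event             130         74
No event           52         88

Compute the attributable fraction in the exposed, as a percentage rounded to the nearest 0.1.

Reading the table with exposure as columns: a = 130 (Exposed, case), b = 52 (Exposed, non-case), c = 74 (Unexposed, case), d = 88.
Risk in exposed = 130/182 = 0.71429; risk in unexposed = 74/162 = 0.45679.
RR = 0.71429/0.45679 = 1.56371
AR% = (RR − 1)/RR × 100 = (1.56371 − 1)/1.56371 × 100 = 36.0494%

36.0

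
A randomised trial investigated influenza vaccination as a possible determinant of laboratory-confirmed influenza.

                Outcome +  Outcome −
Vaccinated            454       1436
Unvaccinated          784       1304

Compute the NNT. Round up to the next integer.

8

Risk in treated group = 454/1890 = 0.24021; risk in control = 784/2088 = 0.37548.
Absolute risk reduction = 0.37548 − 0.24021 = 0.13527
NNT = 1 / ARR = 1 / 0.13527 = 7.393 → round up → 8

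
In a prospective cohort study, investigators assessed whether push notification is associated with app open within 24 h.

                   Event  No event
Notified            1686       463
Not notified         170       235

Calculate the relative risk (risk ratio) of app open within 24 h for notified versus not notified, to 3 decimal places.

Cells: a = 1686, b = 463, c = 170, d = 235.
Risk in exposed = 1686/2149 = 0.78455; risk in unexposed = 170/405 = 0.41975.
RR = 0.78455 / 0.41975 = 1.86908
The risk among the exposed is 1.87 times that among the unexposed.

1.869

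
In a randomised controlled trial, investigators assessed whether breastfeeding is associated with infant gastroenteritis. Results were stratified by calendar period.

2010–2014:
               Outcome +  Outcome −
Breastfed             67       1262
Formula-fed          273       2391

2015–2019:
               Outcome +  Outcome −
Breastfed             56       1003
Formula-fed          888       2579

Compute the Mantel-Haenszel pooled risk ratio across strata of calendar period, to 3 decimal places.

RR_MH = Σ(aᵢ·n₀ᵢ/nᵢ) / Σ(cᵢ·n₁ᵢ/nᵢ), with n₁ᵢ = aᵢ+bᵢ (exposed), n₀ᵢ = cᵢ+dᵢ (unexposed), nᵢ = n₁ᵢ+n₀ᵢ.
Stratum 1 (2010–2014): n₁ = 1329, n₀ = 2664, n = 3993; a·n₀/n = 67·2664/3993 = 44.7002; c·n₁/n = 273·1329/3993 = 90.8633
Stratum 2 (2015–2019): n₁ = 1059, n₀ = 3467, n = 4526; a·n₀/n = 56·3467/4526 = 42.8970; c·n₁/n = 888·1059/4526 = 207.7755
RR_MH = (44.7002 + 42.8970) / (90.8633 + 207.7755) = 87.5973 / 298.6388 = 0.29332

0.293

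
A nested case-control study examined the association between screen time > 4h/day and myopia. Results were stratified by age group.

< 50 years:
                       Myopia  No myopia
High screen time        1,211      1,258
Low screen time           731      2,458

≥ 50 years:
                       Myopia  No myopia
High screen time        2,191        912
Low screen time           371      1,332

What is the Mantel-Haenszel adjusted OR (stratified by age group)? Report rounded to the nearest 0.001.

OR_MH = Σ(aᵢdᵢ/nᵢ) / Σ(bᵢcᵢ/nᵢ), where nᵢ is the stratum total.
Stratum 1 (< 50 years): n = 5658; a·d/n = 1211·2458/5658 = 526.0937; b·c/n = 1258·731/5658 = 162.5306
Stratum 2 (≥ 50 years): n = 4806; a·d/n = 2191·1332/4806 = 607.2434; b·c/n = 912·371/4806 = 70.4020
OR_MH = (526.0937 + 607.2434) / (162.5306 + 70.4020) = 1133.3371 / 232.9326 = 4.86552

4.866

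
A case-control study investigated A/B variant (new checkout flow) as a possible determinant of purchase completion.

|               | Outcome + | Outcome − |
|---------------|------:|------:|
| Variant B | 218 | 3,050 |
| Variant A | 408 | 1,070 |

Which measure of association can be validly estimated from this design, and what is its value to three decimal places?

Cells: a = 218, b = 3050, c = 408, d = 1070.
This is a case-control study: participants were sampled on outcome status, so risks in the source population cannot be estimated directly — relative risk is not valid here. The odds ratio is the appropriate measure.
OR = (a·d)/(b·c) = (218 × 1070) / (3050 × 408) = 233260 / 1244400 = 0.18745

0.187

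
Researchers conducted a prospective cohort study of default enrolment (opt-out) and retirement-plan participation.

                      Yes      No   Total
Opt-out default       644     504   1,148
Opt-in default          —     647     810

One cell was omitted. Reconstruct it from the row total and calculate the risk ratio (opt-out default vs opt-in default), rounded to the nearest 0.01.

2.79

The missing cell is in the unexposed row: 810 − 647 = 163.
So a = 644, b = 504, c = 163, d = 647.
RR = [a/(a+b)] / [c/(c+d)] = (644/1148) / (163/810) = 0.56098/0.20123 = 2.78767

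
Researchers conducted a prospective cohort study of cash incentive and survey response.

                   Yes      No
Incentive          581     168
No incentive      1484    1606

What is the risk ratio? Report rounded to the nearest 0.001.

Cells: a = 581, b = 168, c = 1484, d = 1606.
Risk in exposed = 581/749 = 0.77570; risk in unexposed = 1484/3090 = 0.48026.
RR = 0.77570 / 0.48026 = 1.61517
The risk among the exposed is 1.62 times that among the unexposed.

1.615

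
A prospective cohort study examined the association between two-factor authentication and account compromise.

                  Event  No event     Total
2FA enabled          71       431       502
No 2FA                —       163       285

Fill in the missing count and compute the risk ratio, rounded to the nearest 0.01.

The missing cell is in the unexposed row: 285 − 163 = 122.
So a = 71, b = 431, c = 122, d = 163.
RR = [a/(a+b)] / [c/(c+d)] = (71/502) / (122/285) = 0.14143/0.42807 = 0.33040

0.33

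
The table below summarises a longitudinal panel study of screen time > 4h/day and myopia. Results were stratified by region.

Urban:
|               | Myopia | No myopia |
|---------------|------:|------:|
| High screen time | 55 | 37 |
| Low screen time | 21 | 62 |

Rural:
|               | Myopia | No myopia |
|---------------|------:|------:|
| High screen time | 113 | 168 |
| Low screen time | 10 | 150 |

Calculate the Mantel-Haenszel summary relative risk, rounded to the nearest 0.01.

3.85

RR_MH = Σ(aᵢ·n₀ᵢ/nᵢ) / Σ(cᵢ·n₁ᵢ/nᵢ), with n₁ᵢ = aᵢ+bᵢ (exposed), n₀ᵢ = cᵢ+dᵢ (unexposed), nᵢ = n₁ᵢ+n₀ᵢ.
Stratum 1 (Urban): n₁ = 92, n₀ = 83, n = 175; a·n₀/n = 55·83/175 = 26.0857; c·n₁/n = 21·92/175 = 11.0400
Stratum 2 (Rural): n₁ = 281, n₀ = 160, n = 441; a·n₀/n = 113·160/441 = 40.9977; c·n₁/n = 10·281/441 = 6.3719
RR_MH = (26.0857 + 40.9977) / (11.0400 + 6.3719) = 67.0834 / 17.4119 = 3.85274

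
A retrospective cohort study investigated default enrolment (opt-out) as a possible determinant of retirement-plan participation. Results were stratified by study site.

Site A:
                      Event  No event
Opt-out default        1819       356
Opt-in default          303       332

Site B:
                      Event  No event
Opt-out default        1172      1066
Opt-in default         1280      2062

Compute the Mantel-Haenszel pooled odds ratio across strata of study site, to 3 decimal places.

2.290

OR_MH = Σ(aᵢdᵢ/nᵢ) / Σ(bᵢcᵢ/nᵢ), where nᵢ is the stratum total.
Stratum 1 (Site A): n = 2810; a·d/n = 1819·332/2810 = 214.9139; b·c/n = 356·303/2810 = 38.3872
Stratum 2 (Site B): n = 5580; a·d/n = 1172·2062/5580 = 433.0939; b·c/n = 1066·1280/5580 = 244.5305
OR_MH = (214.9139 + 433.0939) / (38.3872 + 244.5305) = 648.0078 / 282.9177 = 2.29045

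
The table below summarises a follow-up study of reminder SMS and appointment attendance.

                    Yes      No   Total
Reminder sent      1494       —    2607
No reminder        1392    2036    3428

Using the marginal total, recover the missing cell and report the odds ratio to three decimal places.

The missing cell is in the exposed row: 2607 − 1494 = 1113.
So a = 1494, b = 1113, c = 1392, d = 2036.
OR = (a·d)/(b·c) = (1494 × 2036) / (1113 × 1392) = 3041784 / 1549296 = 1.96333

1.963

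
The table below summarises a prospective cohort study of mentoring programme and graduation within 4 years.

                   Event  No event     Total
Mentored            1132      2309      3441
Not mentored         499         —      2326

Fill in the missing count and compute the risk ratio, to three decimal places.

1.533

The missing cell is in the unexposed row: 2326 − 499 = 1827.
So a = 1132, b = 2309, c = 499, d = 1827.
RR = [a/(a+b)] / [c/(c+d)] = (1132/3441) / (499/2326) = 0.32897/0.21453 = 1.53345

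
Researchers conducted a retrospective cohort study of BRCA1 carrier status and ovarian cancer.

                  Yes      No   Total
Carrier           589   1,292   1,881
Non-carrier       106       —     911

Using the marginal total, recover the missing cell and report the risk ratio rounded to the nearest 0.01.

The missing cell is in the unexposed row: 911 − 106 = 805.
So a = 589, b = 1292, c = 106, d = 805.
RR = [a/(a+b)] / [c/(c+d)] = (589/1881) / (106/911) = 0.31313/0.11636 = 2.69116

2.69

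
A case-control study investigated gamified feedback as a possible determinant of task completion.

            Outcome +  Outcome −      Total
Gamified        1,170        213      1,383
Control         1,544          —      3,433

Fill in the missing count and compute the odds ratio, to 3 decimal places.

The missing cell is in the unexposed row: 3433 − 1544 = 1889.
So a = 1170, b = 213, c = 1544, d = 1889.
OR = (a·d)/(b·c) = (1170 × 1889) / (213 × 1544) = 2210130 / 328872 = 6.72033

6.720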